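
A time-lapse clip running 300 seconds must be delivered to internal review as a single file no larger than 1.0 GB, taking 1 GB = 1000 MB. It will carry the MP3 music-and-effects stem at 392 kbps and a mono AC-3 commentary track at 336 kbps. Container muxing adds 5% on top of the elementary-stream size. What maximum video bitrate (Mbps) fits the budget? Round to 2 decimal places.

Budget: 1.0 GB = 8000.0 Mb.
Stream payload after overhead: 8000.0 / 1.05 = 7619.0 Mb.
Total bitrate budget: 7619.0 Mb / 300 s = 25.397 Mbps.
Audio total: 392 + 336 = 728 kbps = 0.728 Mbps.
Video: 25.397 − 0.728 = 24.669 Mbps.

24.67 Mbps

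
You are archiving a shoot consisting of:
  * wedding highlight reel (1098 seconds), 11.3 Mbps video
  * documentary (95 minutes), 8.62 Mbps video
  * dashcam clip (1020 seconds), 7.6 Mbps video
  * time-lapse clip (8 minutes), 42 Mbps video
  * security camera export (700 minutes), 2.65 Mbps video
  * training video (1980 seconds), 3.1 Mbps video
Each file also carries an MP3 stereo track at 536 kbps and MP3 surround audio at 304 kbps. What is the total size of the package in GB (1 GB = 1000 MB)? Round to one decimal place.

Audio total: 536 + 304 = 840 kbps = 0.840 Mbps.
wedding highlight reel: 12.140 Mbps × 1098 s = 13329.7 Mb
documentary: 9.460 Mbps × 5700 s = 53922.0 Mb
dashcam clip: 8.440 Mbps × 1020 s = 8608.8 Mb
time-lapse clip: 42.840 Mbps × 480 s = 20563.2 Mb
security camera export: 3.490 Mbps × 42000 s = 146580.0 Mb
training video: 3.940 Mbps × 1980 s = 7801.2 Mb
Total: 250804.9 Mb = 31350.6 MB.
= 31.35 GB.

31.4 GB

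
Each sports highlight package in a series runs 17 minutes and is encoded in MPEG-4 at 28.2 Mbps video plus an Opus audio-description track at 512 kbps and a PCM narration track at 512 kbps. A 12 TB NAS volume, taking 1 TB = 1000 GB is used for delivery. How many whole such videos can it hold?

3220

17 min = 1020 s
Audio total: 512 + 512 = 1024 kbps = 1.024 Mbps.
Total bitrate: 29.224 Mbps.
Per item: 29.224 Mbps × 1020 s = 29,808 Mb = 3,726 MB.
Capacity: 12 TB = 96,000,000 Mb; 3220.56 items → 3220 complete.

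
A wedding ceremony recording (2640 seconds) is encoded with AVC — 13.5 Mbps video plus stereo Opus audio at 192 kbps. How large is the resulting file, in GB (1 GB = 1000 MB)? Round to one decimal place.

Audio: 192 kbps = 0.192 Mbps.
Total bitrate: 13.5 + 0.192 = 13.692 Mbps.
Stream data: 13.692 Mbps × 2640 s = 36146.9 Mb.
36,147 Mb ÷ 8 = 4,518 MB → 4.518 GB.

4.5 GB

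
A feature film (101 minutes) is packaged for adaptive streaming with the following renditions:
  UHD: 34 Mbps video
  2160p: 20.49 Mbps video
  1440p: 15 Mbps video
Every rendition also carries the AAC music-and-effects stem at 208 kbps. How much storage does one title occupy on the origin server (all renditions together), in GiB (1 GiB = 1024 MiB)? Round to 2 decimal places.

101 min = 6060 s
Audio: 208 kbps = 0.208 Mbps.
Sum of rendition bitrates: (34+0.208) + (20.49+0.208) + (15+0.208) = 70.114 Mbps.
× 6060 s = 424,891 Mb = 53,111 MB = 49.46 GiB.

49.46 GiB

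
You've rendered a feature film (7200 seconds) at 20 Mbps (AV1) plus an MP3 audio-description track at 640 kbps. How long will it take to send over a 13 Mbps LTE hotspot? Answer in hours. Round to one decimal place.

3.2 hours

Audio: 640 kbps = 0.640 Mbps.
Total bitrate: 20.640 Mbps.
File: 20.640 Mbps × 7200 s = 148608.0 Mb.
At 13 Mbps: 148608.0 / 13 = 11431.4 s ≈ 3.18 hours.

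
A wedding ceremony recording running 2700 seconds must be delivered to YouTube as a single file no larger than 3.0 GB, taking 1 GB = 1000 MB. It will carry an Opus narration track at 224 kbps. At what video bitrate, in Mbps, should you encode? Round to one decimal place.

Budget: 3.0 GB = 24000.0 Mb.
Total bitrate budget: 24000.0 Mb / 2700 s = 8.889 Mbps.
Audio: 224 kbps = 0.224 Mbps.
Video: 8.889 − 0.224 = 8.665 Mbps.

8.7 Mbps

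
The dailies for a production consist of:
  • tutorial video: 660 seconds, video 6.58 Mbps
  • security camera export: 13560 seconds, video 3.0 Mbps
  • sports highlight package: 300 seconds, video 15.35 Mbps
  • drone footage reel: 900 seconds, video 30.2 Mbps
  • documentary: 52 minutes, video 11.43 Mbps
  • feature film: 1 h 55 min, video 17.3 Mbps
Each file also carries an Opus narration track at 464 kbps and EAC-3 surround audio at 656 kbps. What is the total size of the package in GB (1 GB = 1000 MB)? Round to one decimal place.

32.5 GB

Audio total: 464 + 656 = 1120 kbps = 1.120 Mbps.
tutorial video: 7.700 Mbps × 660 s = 5082.0 Mb
security camera export: 4.120 Mbps × 13560 s = 55867.2 Mb
sports highlight package: 16.470 Mbps × 300 s = 4941.0 Mb
drone footage reel: 31.320 Mbps × 900 s = 28188.0 Mb
documentary: 12.550 Mbps × 3120 s = 39156.0 Mb
feature film: 18.420 Mbps × 6900 s = 127098.0 Mb
Total: 260332.2 Mb = 32541.5 MB.
= 32.54 GB.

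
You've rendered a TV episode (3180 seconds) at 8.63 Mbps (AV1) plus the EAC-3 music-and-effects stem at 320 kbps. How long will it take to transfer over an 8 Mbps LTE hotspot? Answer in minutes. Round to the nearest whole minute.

Audio: 320 kbps = 0.320 Mbps.
Total bitrate: 8.950 Mbps.
File: 8.950 Mbps × 3180 s = 28461.0 Mb.
At 8 Mbps: 28461.0 / 8 = 3557.6 s ≈ 59.3 minutes.

59 minutes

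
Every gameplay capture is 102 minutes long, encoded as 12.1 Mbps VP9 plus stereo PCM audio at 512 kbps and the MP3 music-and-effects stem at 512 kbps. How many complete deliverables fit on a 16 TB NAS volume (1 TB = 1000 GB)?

102 min = 6120 s
Audio total: 512 + 512 = 1024 kbps = 1.024 Mbps.
Total bitrate: 13.124 Mbps.
Per item: 13.124 Mbps × 6120 s = 80,319 Mb = 10,040 MB.
Capacity: 16 TB = 128,000,000 Mb; 1593.65 items → 1593 complete.

1593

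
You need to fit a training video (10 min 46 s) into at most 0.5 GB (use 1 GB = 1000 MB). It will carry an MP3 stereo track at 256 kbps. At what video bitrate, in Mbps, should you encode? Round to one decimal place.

Budget: 0.5 GB = 4000.0 Mb.
10 min 46 s = 646 s
Total bitrate budget: 4000.0 Mb / 646 s = 6.192 Mbps.
Audio: 256 kbps = 0.256 Mbps.
Video: 6.192 − 0.256 = 5.936 Mbps.

5.9 Mbps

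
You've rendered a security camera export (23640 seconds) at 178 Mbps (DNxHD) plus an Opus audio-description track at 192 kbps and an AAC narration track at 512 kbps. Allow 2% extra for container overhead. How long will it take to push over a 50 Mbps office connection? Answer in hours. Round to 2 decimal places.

23.94 hours

Audio total: 192 + 512 = 704 kbps = 0.704 Mbps.
Total bitrate: 178.704 Mbps.
File: 178.704 Mbps × 23640 s = 4224562.6 Mb.
With 2% container overhead: ×1.02. → 4309053.8 Mb.
At 50 Mbps: 4309053.8 / 50 = 86181.1 s ≈ 23.9 hours.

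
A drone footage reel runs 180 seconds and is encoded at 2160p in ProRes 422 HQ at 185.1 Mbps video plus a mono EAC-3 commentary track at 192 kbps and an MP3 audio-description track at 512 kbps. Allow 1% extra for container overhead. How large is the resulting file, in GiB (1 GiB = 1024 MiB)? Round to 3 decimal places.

3.932 GiB

Audio total: 192 + 512 = 704 kbps = 0.704 Mbps.
Total bitrate: 185.1 + 0.704 = 185.804 Mbps.
Stream data: 185.804 Mbps × 180 s = 33444.7 Mb.
With 1% container overhead: ×1.01.
33,779 Mb = 4,222,395,900 bytes ÷ 1,073,741,824 = 3.932 GiB.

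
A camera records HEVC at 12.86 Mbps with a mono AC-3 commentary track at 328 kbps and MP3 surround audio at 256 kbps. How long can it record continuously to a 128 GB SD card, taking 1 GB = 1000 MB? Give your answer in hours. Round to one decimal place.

21.2 hours

Audio total: 328 + 256 = 584 kbps = 0.584 Mbps.
Total bitrate: 12.86 + 0.584 = 13.444 Mbps.
Capacity: 128 GB = 1,024,000 Mb.
Recording time: 1,024,000 / 13.444 = 76,168 s ≈ 21.2 hours.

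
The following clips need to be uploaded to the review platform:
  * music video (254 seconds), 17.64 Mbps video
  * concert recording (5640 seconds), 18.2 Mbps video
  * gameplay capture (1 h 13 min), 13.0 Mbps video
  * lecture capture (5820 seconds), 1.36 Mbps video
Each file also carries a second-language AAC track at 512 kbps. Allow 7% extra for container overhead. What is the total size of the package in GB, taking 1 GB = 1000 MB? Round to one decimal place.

Audio: 512 kbps = 0.512 Mbps.
music video: 18.152 Mbps × 254 s × 1.07 = 4933.4 Mb
concert recording: 18.712 Mbps × 5640 s × 1.07 = 112923.2 Mb
gameplay capture: 13.512 Mbps × 4380 s × 1.07 = 63325.3 Mb
lecture capture: 1.872 Mbps × 5820 s × 1.07 = 11657.7 Mb
Total: 192839.6 Mb = 24104.9 MB.
= 24.10 GB.

24.1 GB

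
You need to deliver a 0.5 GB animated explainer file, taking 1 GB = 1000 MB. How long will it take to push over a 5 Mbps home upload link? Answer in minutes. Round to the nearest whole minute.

13 minutes

File: 0.5 GB = 4000.0 Mb.
At 5 Mbps: 4000.0 / 5 = 800.0 s ≈ 13.3 minutes.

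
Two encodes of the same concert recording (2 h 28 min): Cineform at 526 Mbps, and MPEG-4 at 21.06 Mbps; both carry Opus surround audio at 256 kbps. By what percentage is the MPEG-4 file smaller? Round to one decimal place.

2 h 28 min = 148 min = 8880 s
Audio: 256 kbps = 0.256 Mbps.
Cineform: 526.256 Mbps × 8880 s = 4673153.3 Mb = 584.144 GB.
MPEG-4: 21.316 Mbps × 8880 s = 189286.1 Mb = 23.661 GB.
Reduction: (1 − 23.661/584.144) × 100 = 95.95%.

95.9%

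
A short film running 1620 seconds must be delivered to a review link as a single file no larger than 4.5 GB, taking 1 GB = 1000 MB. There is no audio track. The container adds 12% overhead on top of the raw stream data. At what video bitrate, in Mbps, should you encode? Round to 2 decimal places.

19.84 Mbps

Budget: 4.5 GB = 36000.0 Mb.
Stream payload after overhead: 36000.0 / 1.12 = 32142.9 Mb.
Total bitrate budget: 32142.9 Mb / 1620 s = 19.841 Mbps.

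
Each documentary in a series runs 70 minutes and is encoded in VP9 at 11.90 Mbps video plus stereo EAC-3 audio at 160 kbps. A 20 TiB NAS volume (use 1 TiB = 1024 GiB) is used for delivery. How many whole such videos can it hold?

3473

70 min = 4200 s
Audio: 160 kbps = 0.160 Mbps.
Total bitrate: 12.060 Mbps.
Per item: 12.060 Mbps × 4200 s = 50,652 Mb = 6,332 MB.
Capacity: 20 TiB = 175,921,860 Mb; 3473.15 items → 3473 complete.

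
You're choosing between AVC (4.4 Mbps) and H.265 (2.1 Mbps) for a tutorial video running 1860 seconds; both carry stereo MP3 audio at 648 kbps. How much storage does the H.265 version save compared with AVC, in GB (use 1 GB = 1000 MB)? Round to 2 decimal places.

Audio: 648 kbps = 0.648 Mbps.
AVC: 5.048 Mbps × 1860 s = 9389.3 Mb = 1.174 GB.
H.265: 2.748 Mbps × 1860 s = 5111.3 Mb = 0.639 GB.
Saving: 1.174 − 0.639 = 0.535 GB.

0.53 GB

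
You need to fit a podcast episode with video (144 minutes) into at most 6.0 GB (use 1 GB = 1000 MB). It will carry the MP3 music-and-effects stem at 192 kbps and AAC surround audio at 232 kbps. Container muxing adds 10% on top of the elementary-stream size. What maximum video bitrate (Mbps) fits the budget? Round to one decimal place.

Budget: 6.0 GB = 48000.0 Mb.
Stream payload after overhead: 48000.0 / 1.10 = 43636.4 Mb.
144 min = 8640 s
Total bitrate budget: 43636.4 Mb / 8640 s = 5.051 Mbps.
Audio total: 192 + 232 = 424 kbps = 0.424 Mbps.
Video: 5.051 − 0.424 = 4.627 Mbps.

4.6 Mbps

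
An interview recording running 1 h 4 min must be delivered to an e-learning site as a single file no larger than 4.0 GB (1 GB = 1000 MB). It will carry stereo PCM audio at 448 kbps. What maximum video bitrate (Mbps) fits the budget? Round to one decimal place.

Budget: 4.0 GB = 32000.0 Mb.
1 h 4 min = 64 min = 3840 s
Total bitrate budget: 32000.0 Mb / 3840 s = 8.333 Mbps.
Audio: 448 kbps = 0.448 Mbps.
Video: 8.333 − 0.448 = 7.885 Mbps.

7.9 Mbps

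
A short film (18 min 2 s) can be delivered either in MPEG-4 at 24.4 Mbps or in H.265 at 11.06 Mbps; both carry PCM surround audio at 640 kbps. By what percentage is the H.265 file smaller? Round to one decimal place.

53.3%

18 min 2 s = 1082 s
Audio: 640 kbps = 0.640 Mbps.
MPEG-4: 25.040 Mbps × 1082 s = 27093.3 Mb = 3.154 GiB.
H.265: 11.700 Mbps × 1082 s = 12659.4 Mb = 1.474 GiB.
Reduction: (1 − 1.474/3.154) × 100 = 53.27%.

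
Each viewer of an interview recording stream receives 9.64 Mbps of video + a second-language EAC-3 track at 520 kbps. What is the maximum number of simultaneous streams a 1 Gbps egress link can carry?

98

Audio: 520 kbps = 0.520 Mbps.
Per-viewer media rate: 10.160 Mbps.
1 Gbps = 1,000 Mbps; 1,000 / 10.160 = 98.43 → 98 viewers.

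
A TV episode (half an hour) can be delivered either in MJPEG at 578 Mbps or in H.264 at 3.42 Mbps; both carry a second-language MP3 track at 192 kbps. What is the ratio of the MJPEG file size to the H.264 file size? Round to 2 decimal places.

30 min = 1800 s
Audio: 192 kbps = 0.192 Mbps.
MJPEG: 578.192 Mbps × 1800 s = 1040745.6 Mb = 130.093 GB.
H.264: 3.612 Mbps × 1800 s = 6501.6 Mb = 0.813 GB.
Ratio: 130.093 / 0.813 = 160.075.

160.08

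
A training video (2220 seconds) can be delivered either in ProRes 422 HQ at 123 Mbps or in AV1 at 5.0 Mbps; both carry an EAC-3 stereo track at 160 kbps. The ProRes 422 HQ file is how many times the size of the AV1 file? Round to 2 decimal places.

23.87

Audio: 160 kbps = 0.160 Mbps.
ProRes 422 HQ: 123.160 Mbps × 2220 s = 273415.2 Mb = 34.177 GB.
AV1: 5.160 Mbps × 2220 s = 11455.2 Mb = 1.432 GB.
Ratio: 34.177 / 1.432 = 23.868.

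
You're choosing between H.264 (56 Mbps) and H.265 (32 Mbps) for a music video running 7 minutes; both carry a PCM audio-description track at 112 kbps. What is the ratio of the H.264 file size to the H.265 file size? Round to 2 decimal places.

7 min = 420 s
Audio: 112 kbps = 0.112 Mbps.
H.264: 56.112 Mbps × 420 s = 23567.0 Mb = 2.744 GiB.
H.265: 32.112 Mbps × 420 s = 13487.0 Mb = 1.570 GiB.
Ratio: 2.744 / 1.570 = 1.747.

1.75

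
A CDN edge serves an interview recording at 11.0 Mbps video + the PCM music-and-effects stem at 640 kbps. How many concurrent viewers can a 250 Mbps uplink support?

21

Audio: 640 kbps = 0.640 Mbps.
Per-viewer media rate: 11.640 Mbps.
250 Mbps = 250.0 Mbps; 250.0 / 11.640 = 21.48 → 21 viewers.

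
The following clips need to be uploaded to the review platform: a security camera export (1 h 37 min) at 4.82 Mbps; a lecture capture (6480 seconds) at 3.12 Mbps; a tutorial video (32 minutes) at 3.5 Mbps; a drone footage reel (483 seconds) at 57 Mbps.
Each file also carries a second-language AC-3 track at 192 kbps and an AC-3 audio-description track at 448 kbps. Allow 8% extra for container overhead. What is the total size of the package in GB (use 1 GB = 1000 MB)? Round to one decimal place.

12.4 GB

Audio total: 192 + 448 = 640 kbps = 0.640 Mbps.
security camera export: 5.460 Mbps × 5820 s × 1.08 = 34319.4 Mb
lecture capture: 3.760 Mbps × 6480 s × 1.08 = 26314.0 Mb
tutorial video: 4.140 Mbps × 1920 s × 1.08 = 8584.7 Mb
drone footage reel: 57.640 Mbps × 483 s × 1.08 = 30067.3 Mb
Total: 99285.4 Mb = 12410.7 MB.
= 12.41 GB.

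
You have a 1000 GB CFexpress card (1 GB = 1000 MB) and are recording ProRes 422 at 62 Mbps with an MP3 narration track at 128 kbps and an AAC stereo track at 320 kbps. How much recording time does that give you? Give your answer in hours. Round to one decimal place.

35.6 hours

Audio total: 128 + 320 = 448 kbps = 0.448 Mbps.
Total bitrate: 62 + 0.448 = 62.448 Mbps.
Capacity: 1000 GB = 8,000,000 Mb.
Recording time: 8,000,000 / 62.448 = 128,107 s ≈ 35.6 hours.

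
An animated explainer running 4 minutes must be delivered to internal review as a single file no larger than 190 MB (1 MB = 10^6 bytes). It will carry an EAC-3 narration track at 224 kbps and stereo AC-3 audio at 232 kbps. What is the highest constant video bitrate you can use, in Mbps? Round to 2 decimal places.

Budget: 190 MB = 1520.0 Mb.
4 min = 240 s
Total bitrate budget: 1520.0 Mb / 240 s = 6.333 Mbps.
Audio total: 224 + 232 = 456 kbps = 0.456 Mbps.
Video: 6.333 − 0.456 = 5.877 Mbps.

5.88 Mbps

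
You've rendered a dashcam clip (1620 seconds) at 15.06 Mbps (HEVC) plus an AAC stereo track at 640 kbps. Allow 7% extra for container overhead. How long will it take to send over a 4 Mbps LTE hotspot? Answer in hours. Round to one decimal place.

Audio: 640 kbps = 0.640 Mbps.
Total bitrate: 15.700 Mbps.
File: 15.700 Mbps × 1620 s = 25434.0 Mb.
With 7% container overhead: ×1.07. → 27214.4 Mb.
At 4 Mbps: 27214.4 / 4 = 6803.6 s ≈ 1.89 hours.

1.9 hours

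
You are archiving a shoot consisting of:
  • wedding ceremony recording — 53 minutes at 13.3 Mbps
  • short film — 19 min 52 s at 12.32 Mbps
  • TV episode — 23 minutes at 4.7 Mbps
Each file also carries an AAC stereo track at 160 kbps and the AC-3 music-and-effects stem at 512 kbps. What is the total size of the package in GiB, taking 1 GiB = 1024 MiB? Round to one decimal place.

Audio total: 160 + 512 = 672 kbps = 0.672 Mbps.
wedding ceremony recording: 13.972 Mbps × 3180 s = 44431.0 Mb
short film: 12.992 Mbps × 1192 s = 15486.5 Mb
TV episode: 5.372 Mbps × 1380 s = 7413.4 Mb
Total: 67330.8 Mb = 8416.3 MB.
= 7.838 GiB.

7.8 GiB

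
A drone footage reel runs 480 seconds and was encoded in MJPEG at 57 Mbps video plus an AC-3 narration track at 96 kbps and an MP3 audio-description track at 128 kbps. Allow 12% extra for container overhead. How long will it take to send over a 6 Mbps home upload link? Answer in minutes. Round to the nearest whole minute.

Audio total: 96 + 128 = 224 kbps = 0.224 Mbps.
Total bitrate: 57.224 Mbps.
File: 57.224 Mbps × 480 s = 27467.5 Mb.
With 12% container overhead: ×1.12. → 30763.6 Mb.
At 6 Mbps: 30763.6 / 6 = 5127.3 s ≈ 85.5 minutes.

85 minutes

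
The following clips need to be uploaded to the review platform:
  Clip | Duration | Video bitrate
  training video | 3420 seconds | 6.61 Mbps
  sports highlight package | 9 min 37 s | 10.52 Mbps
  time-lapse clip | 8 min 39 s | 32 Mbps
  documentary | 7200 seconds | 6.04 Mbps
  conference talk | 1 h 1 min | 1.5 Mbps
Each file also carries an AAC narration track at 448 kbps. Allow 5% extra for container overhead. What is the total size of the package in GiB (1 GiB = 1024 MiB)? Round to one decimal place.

12.4 GiB

Audio: 448 kbps = 0.448 Mbps.
training video: 7.058 Mbps × 3420 s × 1.05 = 25345.3 Mb
sports highlight package: 10.968 Mbps × 577 s × 1.05 = 6645.0 Mb
time-lapse clip: 32.448 Mbps × 519 s × 1.05 = 17682.5 Mb
documentary: 6.488 Mbps × 7200 s × 1.05 = 49049.3 Mb
conference talk: 1.948 Mbps × 3660 s × 1.05 = 7486.2 Mb
Total: 106208.2 Mb = 13276.0 MB.
= 12.36 GiB.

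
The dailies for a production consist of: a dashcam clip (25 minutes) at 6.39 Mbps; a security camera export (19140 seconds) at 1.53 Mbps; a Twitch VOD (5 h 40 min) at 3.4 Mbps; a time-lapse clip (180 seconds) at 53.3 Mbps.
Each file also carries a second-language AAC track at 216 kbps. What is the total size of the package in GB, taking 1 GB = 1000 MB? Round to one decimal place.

15.8 GB

Audio: 216 kbps = 0.216 Mbps.
dashcam clip: 6.606 Mbps × 1500 s = 9909.0 Mb
security camera export: 1.746 Mbps × 19140 s = 33418.4 Mb
Twitch VOD: 3.616 Mbps × 20400 s = 73766.4 Mb
time-lapse clip: 53.516 Mbps × 180 s = 9632.9 Mb
Total: 126726.7 Mb = 15840.8 MB.
= 15.84 GB.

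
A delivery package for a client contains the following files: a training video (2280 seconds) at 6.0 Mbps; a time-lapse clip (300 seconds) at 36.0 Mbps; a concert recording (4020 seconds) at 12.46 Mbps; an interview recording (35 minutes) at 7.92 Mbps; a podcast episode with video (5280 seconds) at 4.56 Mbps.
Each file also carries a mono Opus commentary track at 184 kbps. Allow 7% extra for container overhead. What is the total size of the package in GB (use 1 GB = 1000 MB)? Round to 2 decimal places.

Audio: 184 kbps = 0.184 Mbps.
training video: 6.184 Mbps × 2280 s × 1.07 = 15086.5 Mb
time-lapse clip: 36.184 Mbps × 300 s × 1.07 = 11615.1 Mb
concert recording: 12.644 Mbps × 4020 s × 1.07 = 54386.9 Mb
interview recording: 8.104 Mbps × 2100 s × 1.07 = 18209.7 Mb
podcast episode with video: 4.744 Mbps × 5280 s × 1.07 = 26801.7 Mb
Total: 126099.8 Mb = 15762.5 MB.
= 15.76 GB.

15.76 GB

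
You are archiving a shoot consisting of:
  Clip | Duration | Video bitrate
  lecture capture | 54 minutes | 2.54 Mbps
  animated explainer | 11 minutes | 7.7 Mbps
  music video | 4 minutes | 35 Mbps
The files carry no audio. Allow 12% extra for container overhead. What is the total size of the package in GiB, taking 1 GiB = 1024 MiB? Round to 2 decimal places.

lecture capture: 2.540 Mbps × 3240 s × 1.12 = 9217.2 Mb
animated explainer: 7.700 Mbps × 660 s × 1.12 = 5691.8 Mb
music video: 35.000 Mbps × 240 s × 1.12 = 9408.0 Mb
Total: 24317.0 Mb = 3039.6 MB.
= 2.831 GiB.

2.83 GiB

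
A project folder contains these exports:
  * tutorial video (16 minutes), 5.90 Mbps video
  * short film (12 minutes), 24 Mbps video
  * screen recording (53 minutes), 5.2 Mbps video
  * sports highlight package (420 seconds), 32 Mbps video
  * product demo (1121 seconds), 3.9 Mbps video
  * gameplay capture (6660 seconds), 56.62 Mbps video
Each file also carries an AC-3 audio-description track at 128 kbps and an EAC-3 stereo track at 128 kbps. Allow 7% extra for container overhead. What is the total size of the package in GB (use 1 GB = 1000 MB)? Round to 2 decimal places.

58.55 GB

Audio total: 128 + 128 = 256 kbps = 0.256 Mbps.
tutorial video: 6.156 Mbps × 960 s × 1.07 = 6323.4 Mb
short film: 24.256 Mbps × 720 s × 1.07 = 18686.8 Mb
screen recording: 5.456 Mbps × 3180 s × 1.07 = 18564.6 Mb
sports highlight package: 32.256 Mbps × 420 s × 1.07 = 14495.8 Mb
product demo: 4.156 Mbps × 1121 s × 1.07 = 4985.0 Mb
gameplay capture: 56.876 Mbps × 6660 s × 1.07 = 405309.8 Mb
Total: 468365.4 Mb = 58545.7 MB.
= 58.55 GB.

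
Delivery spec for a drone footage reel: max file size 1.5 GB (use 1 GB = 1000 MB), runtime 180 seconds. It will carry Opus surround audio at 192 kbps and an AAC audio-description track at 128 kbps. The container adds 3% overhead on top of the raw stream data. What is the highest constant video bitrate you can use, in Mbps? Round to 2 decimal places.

Budget: 1.5 GB = 12000.0 Mb.
Stream payload after overhead: 12000.0 / 1.03 = 11650.5 Mb.
Total bitrate budget: 11650.5 Mb / 180 s = 64.725 Mbps.
Audio total: 192 + 128 = 320 kbps = 0.320 Mbps.
Video: 64.725 − 0.320 = 64.405 Mbps.

64.40 Mbps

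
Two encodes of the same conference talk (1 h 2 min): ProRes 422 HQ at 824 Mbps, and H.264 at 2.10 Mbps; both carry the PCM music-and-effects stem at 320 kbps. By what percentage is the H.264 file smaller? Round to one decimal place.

99.7%

1 h 2 min = 62 min = 3720 s
Audio: 320 kbps = 0.320 Mbps.
ProRes 422 HQ: 824.320 Mbps × 3720 s = 3066470.4 Mb = 383.309 GB.
H.264: 2.420 Mbps × 3720 s = 9002.4 Mb = 1.125 GB.
Reduction: (1 − 1.125/383.309) × 100 = 99.71%.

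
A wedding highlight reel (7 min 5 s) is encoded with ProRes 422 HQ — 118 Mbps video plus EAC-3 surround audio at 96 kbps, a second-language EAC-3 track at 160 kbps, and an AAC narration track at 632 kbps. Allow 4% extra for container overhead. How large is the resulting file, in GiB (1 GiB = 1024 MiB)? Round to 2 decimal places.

7 min 5 s = 425 s
Audio total: 96 + 160 + 632 = 888 kbps = 0.888 Mbps.
Total bitrate: 118 + 0.888 = 118.888 Mbps.
Stream data: 118.888 Mbps × 425 s = 50527.4 Mb.
With 4% container overhead: ×1.04.
52,548 Mb = 6,568,562,000 bytes ÷ 1,073,741,824 = 6.117 GiB.

6.12 GiB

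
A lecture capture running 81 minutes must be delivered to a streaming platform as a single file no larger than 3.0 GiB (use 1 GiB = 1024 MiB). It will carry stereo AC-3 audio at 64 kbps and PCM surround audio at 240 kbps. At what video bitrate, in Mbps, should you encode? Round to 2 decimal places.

5.00 Mbps

Budget: 3.0 GiB = 25769.8 Mb.
81 min = 4860 s
Total bitrate budget: 25769.8 Mb / 4860 s = 5.302 Mbps.
Audio total: 64 + 240 = 304 kbps = 0.304 Mbps.
Video: 5.302 − 0.304 = 4.998 Mbps.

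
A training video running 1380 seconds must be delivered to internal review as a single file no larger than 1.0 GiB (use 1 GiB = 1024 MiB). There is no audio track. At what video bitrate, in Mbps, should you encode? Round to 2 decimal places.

6.22 Mbps

Budget: 1.0 GiB = 8589.9 Mb.
Total bitrate budget: 8589.9 Mb / 1380 s = 6.225 Mbps.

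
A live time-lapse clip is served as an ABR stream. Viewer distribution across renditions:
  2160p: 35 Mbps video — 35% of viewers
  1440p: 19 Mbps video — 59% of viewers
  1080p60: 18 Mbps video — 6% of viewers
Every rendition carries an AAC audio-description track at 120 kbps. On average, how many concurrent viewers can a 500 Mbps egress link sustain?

Audio: 120 kbps = 0.120 Mbps.
Average per-viewer bitrate: 0.35×35.120 + 0.59×19.120 + 0.06×18.120 = 24.660 Mbps.
500 Mbps = 500.0 Mbps; 500.0 / 24.660 = 20.28 → 20.

20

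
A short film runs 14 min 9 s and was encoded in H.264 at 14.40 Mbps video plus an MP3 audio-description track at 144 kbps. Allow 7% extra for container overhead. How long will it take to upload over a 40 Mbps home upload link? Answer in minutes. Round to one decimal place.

5.5 minutes

14 min 9 s = 849 s
Audio: 144 kbps = 0.144 Mbps.
Total bitrate: 14.544 Mbps.
File: 14.544 Mbps × 849 s = 12347.9 Mb.
With 7% container overhead: ×1.07. → 13212.2 Mb.
At 40 Mbps: 13212.2 / 40 = 330.3 s ≈ 5.51 minutes.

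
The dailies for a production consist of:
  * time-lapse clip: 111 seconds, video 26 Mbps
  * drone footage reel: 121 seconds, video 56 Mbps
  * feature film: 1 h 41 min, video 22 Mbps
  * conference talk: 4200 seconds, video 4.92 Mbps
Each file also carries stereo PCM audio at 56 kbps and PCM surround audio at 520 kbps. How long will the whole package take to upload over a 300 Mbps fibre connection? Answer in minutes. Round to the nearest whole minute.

9 minutes

Audio total: 56 + 520 = 576 kbps = 0.576 Mbps.
time-lapse clip: 26.576 Mbps × 111 s = 2949.9 Mb
drone footage reel: 56.576 Mbps × 121 s = 6845.7 Mb
feature film: 22.576 Mbps × 6060 s = 136810.6 Mb
conference talk: 5.496 Mbps × 4200 s = 23083.2 Mb
Total: 169689.4 Mb = 21211.2 MB.
At 300 Mbps: 169689.4 / 300 = 566 s ≈ 9.43 minutes.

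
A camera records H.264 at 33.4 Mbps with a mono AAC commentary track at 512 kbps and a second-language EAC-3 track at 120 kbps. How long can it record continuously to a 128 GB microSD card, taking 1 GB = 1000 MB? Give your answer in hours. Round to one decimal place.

Audio total: 512 + 120 = 632 kbps = 0.632 Mbps.
Total bitrate: 33.4 + 0.632 = 34.032 Mbps.
Capacity: 128 GB = 1,024,000 Mb.
Recording time: 1,024,000 / 34.032 = 30,089 s ≈ 8.36 hours.

8.4 hours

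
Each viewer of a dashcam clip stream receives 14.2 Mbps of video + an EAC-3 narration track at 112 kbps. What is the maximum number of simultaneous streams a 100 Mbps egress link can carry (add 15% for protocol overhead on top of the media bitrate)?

6

Audio: 112 kbps = 0.112 Mbps.
Per-viewer media rate: 14.312 Mbps.
On the wire with 15% overhead: 16.459 Mbps.
100 Mbps = 100.0 Mbps; 100.0 / 16.459 = 6.08 → 6 viewers.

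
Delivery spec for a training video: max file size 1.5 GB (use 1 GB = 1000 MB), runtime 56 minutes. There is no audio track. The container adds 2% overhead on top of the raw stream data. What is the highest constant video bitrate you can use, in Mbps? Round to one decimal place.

3.5 Mbps

Budget: 1.5 GB = 12000.0 Mb.
Stream payload after overhead: 12000.0 / 1.02 = 11764.7 Mb.
56 min = 3360 s
Total bitrate budget: 11764.7 Mb / 3360 s = 3.501 Mbps.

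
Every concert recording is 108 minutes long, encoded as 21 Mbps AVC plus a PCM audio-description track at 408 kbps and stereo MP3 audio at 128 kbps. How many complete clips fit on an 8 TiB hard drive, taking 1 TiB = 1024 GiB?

504

108 min = 6480 s
Audio total: 408 + 128 = 536 kbps = 0.536 Mbps.
Total bitrate: 21.536 Mbps.
Per item: 21.536 Mbps × 6480 s = 139,553 Mb = 17,444 MB.
Capacity: 8 TiB = 70,368,744 Mb; 504.24 items → 504 complete.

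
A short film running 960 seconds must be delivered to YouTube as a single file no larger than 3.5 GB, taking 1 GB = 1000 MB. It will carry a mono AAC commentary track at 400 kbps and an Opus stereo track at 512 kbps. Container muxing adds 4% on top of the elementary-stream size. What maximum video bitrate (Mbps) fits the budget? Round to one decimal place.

Budget: 3.5 GB = 28000.0 Mb.
Stream payload after overhead: 28000.0 / 1.04 = 26923.1 Mb.
Total bitrate budget: 26923.1 Mb / 960 s = 28.045 Mbps.
Audio total: 400 + 512 = 912 kbps = 0.912 Mbps.
Video: 28.045 − 0.912 = 27.133 Mbps.

27.1 Mbps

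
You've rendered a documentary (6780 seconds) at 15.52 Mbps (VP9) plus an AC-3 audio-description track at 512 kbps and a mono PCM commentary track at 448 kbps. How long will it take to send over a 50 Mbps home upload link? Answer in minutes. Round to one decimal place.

Audio total: 512 + 448 = 960 kbps = 0.960 Mbps.
Total bitrate: 16.480 Mbps.
File: 16.480 Mbps × 6780 s = 111734.4 Mb.
At 50 Mbps: 111734.4 / 50 = 2234.7 s ≈ 37.2 minutes.

37.2 minutes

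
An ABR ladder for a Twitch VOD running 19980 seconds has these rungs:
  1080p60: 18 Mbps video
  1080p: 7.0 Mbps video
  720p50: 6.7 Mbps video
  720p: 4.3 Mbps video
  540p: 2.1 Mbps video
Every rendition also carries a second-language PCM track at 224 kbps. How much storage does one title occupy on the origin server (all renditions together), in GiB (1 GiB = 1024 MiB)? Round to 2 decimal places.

Audio: 224 kbps = 0.224 Mbps.
Sum of rendition bitrates: (18+0.224) + (7.0+0.224) + (6.7+0.224) + (4.3+0.224) + (2.1+0.224) = 39.220 Mbps.
× 19980 s = 783,616 Mb = 97,952 MB = 91.22 GiB.

91.22 GiB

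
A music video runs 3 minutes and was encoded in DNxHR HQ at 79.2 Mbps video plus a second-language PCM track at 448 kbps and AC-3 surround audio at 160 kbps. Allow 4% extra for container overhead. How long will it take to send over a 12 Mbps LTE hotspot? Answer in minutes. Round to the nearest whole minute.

3 min = 180 s
Audio total: 448 + 160 = 608 kbps = 0.608 Mbps.
Total bitrate: 79.808 Mbps.
File: 79.808 Mbps × 180 s = 14365.4 Mb.
With 4% container overhead: ×1.04. → 14940.1 Mb.
At 12 Mbps: 14940.1 / 12 = 1245.0 s ≈ 20.8 minutes.

21 minutes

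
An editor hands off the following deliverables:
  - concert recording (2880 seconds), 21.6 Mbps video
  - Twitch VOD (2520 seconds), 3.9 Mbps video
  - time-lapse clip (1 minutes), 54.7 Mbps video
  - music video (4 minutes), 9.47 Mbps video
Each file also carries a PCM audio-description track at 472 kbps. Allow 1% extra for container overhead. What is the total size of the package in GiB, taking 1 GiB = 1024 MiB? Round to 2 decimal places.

Audio: 472 kbps = 0.472 Mbps.
concert recording: 22.072 Mbps × 2880 s × 1.01 = 64203.0 Mb
Twitch VOD: 4.372 Mbps × 2520 s × 1.01 = 11127.6 Mb
time-lapse clip: 55.172 Mbps × 60 s × 1.01 = 3343.4 Mb
music video: 9.942 Mbps × 240 s × 1.01 = 2409.9 Mb
Total: 81084.0 Mb = 10135.5 MB.
= 9.439 GiB.

9.44 GiB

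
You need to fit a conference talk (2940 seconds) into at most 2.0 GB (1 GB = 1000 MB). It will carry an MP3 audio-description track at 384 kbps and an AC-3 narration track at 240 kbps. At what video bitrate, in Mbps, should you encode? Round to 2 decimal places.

Budget: 2.0 GB = 16000.0 Mb.
Total bitrate budget: 16000.0 Mb / 2940 s = 5.442 Mbps.
Audio total: 384 + 240 = 624 kbps = 0.624 Mbps.
Video: 5.442 − 0.624 = 4.818 Mbps.

4.82 Mbps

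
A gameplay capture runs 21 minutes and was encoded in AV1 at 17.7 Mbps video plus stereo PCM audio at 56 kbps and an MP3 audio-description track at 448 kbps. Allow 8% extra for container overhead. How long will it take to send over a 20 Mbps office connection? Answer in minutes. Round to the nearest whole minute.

21 minutes

21 min = 1260 s
Audio total: 56 + 448 = 504 kbps = 0.504 Mbps.
Total bitrate: 18.204 Mbps.
File: 18.204 Mbps × 1260 s = 22937.0 Mb.
With 8% container overhead: ×1.08. → 24772.0 Mb.
At 20 Mbps: 24772.0 / 20 = 1238.6 s ≈ 20.6 minutes.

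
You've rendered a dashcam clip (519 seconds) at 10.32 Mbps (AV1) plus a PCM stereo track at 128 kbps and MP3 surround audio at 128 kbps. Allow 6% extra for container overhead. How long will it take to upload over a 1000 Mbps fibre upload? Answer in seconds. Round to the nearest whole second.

6 seconds

Audio total: 128 + 128 = 256 kbps = 0.256 Mbps.
Total bitrate: 10.576 Mbps.
File: 10.576 Mbps × 519 s = 5488.9 Mb.
With 6% container overhead: ×1.06. → 5818.3 Mb.
At 1000 Mbps: 5818.3 / 1000 = 5.8 s ≈ 5.82 seconds.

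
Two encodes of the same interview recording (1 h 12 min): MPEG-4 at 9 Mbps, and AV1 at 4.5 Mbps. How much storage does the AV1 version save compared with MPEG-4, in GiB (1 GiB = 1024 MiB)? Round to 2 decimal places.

2.26 GiB

1 h 12 min = 72 min = 4320 s
MPEG-4: 9.000 Mbps × 4320 s = 38880.0 Mb = 4.526 GiB.
AV1: 4.500 Mbps × 4320 s = 19440.0 Mb = 2.263 GiB.
Saving: 4.526 − 2.263 = 2.263 GiB.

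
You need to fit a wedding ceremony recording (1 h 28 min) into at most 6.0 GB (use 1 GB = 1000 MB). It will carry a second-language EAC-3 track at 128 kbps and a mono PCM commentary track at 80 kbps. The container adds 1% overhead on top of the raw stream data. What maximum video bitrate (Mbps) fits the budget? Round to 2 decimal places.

Budget: 6.0 GB = 48000.0 Mb.
Stream payload after overhead: 48000.0 / 1.01 = 47524.8 Mb.
1 h 28 min = 88 min = 5280 s
Total bitrate budget: 47524.8 Mb / 5280 s = 9.001 Mbps.
Audio total: 128 + 80 = 208 kbps = 0.208 Mbps.
Video: 9.001 − 0.208 = 8.793 Mbps.

8.79 Mbps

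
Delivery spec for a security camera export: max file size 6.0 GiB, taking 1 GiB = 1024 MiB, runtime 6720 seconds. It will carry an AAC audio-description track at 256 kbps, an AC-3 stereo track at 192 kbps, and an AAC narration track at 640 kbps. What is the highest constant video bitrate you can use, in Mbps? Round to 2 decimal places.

6.58 Mbps

Budget: 6.0 GiB = 51539.6 Mb.
Total bitrate budget: 51539.6 Mb / 6720 s = 7.670 Mbps.
Audio total: 256 + 192 + 640 = 1088 kbps = 1.088 Mbps.
Video: 7.670 − 1.088 = 6.582 Mbps.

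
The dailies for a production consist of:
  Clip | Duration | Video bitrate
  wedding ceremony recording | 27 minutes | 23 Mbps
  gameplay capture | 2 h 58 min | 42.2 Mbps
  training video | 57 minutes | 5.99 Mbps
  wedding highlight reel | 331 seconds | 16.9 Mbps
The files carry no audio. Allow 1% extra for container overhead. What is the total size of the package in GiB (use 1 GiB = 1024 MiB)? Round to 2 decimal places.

60.44 GiB

wedding ceremony recording: 23.000 Mbps × 1620 s × 1.01 = 37632.6 Mb
gameplay capture: 42.200 Mbps × 10680 s × 1.01 = 455203.0 Mb
training video: 5.990 Mbps × 3420 s × 1.01 = 20690.7 Mb
wedding highlight reel: 16.900 Mbps × 331 s × 1.01 = 5649.8 Mb
Total: 519176.1 Mb = 64897.0 MB.
= 60.44 GiB.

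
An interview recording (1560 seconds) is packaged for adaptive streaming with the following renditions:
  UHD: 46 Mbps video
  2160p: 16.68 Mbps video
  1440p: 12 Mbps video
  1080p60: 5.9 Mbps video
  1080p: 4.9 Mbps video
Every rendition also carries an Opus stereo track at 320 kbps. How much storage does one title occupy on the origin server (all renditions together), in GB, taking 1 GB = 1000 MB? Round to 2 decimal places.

16.98 GB

Audio: 320 kbps = 0.320 Mbps.
Sum of rendition bitrates: (46+0.320) + (16.68+0.320) + (12+0.320) + (5.9+0.320) + (4.9+0.320) = 87.080 Mbps.
× 1560 s = 135,845 Mb = 16,981 MB = 16.98 GB.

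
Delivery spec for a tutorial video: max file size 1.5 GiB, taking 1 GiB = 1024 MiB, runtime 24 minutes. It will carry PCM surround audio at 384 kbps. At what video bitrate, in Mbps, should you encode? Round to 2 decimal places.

Budget: 1.5 GiB = 12884.9 Mb.
24 min = 1440 s
Total bitrate budget: 12884.9 Mb / 1440 s = 8.948 Mbps.
Audio: 384 kbps = 0.384 Mbps.
Video: 8.948 − 0.384 = 8.564 Mbps.

8.56 Mbps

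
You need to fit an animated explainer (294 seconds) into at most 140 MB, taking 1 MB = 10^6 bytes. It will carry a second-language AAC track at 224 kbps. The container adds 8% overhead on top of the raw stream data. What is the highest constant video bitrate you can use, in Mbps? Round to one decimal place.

3.3 Mbps

Budget: 140 MB = 1120.0 Mb.
Stream payload after overhead: 1120.0 / 1.08 = 1037.0 Mb.
Total bitrate budget: 1037.0 Mb / 294 s = 3.527 Mbps.
Audio: 224 kbps = 0.224 Mbps.
Video: 3.527 − 0.224 = 3.303 Mbps.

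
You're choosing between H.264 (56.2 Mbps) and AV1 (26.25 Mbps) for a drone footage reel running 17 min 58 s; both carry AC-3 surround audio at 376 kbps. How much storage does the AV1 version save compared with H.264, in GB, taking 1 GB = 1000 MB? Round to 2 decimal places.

4.04 GB

17 min 58 s = 1078 s
Audio: 376 kbps = 0.376 Mbps.
H.264: 56.576 Mbps × 1078 s = 60988.9 Mb = 7.624 GB.
AV1: 26.626 Mbps × 1078 s = 28702.8 Mb = 3.588 GB.
Saving: 7.624 − 3.588 = 4.036 GB.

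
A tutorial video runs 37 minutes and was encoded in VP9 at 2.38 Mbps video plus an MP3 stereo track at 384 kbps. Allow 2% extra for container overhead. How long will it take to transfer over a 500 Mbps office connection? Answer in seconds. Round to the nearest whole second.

37 min = 2220 s
Audio: 384 kbps = 0.384 Mbps.
Total bitrate: 2.764 Mbps.
File: 2.764 Mbps × 2220 s = 6136.1 Mb.
With 2% container overhead: ×1.02. → 6258.8 Mb.
At 500 Mbps: 6258.8 / 500 = 12.5 s ≈ 12.5 seconds.

13 seconds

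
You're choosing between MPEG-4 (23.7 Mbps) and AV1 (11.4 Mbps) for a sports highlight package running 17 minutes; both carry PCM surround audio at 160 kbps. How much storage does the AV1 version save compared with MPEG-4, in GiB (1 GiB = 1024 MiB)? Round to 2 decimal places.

1.46 GiB

17 min = 1020 s
Audio: 160 kbps = 0.160 Mbps.
MPEG-4: 23.860 Mbps × 1020 s = 24337.2 Mb = 2.833 GiB.
AV1: 11.560 Mbps × 1020 s = 11791.2 Mb = 1.373 GiB.
Saving: 2.833 − 1.373 = 1.461 GiB.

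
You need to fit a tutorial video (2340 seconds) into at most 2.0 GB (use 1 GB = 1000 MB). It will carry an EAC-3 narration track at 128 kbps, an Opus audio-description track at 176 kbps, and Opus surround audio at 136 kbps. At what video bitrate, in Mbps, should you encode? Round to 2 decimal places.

6.40 Mbps

Budget: 2.0 GB = 16000.0 Mb.
Total bitrate budget: 16000.0 Mb / 2340 s = 6.838 Mbps.
Audio total: 128 + 176 + 136 = 440 kbps = 0.440 Mbps.
Video: 6.838 − 0.440 = 6.398 Mbps.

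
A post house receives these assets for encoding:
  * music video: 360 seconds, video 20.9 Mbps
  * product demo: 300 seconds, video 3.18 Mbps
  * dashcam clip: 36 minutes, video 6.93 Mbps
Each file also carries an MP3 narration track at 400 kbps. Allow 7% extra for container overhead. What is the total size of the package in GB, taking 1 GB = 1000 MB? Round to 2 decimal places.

3.29 GB

Audio: 400 kbps = 0.400 Mbps.
music video: 21.300 Mbps × 360 s × 1.07 = 8204.8 Mb
product demo: 3.580 Mbps × 300 s × 1.07 = 1149.2 Mb
dashcam clip: 7.330 Mbps × 2160 s × 1.07 = 16941.1 Mb
Total: 26295.0 Mb = 3286.9 MB.
= 3.287 GB.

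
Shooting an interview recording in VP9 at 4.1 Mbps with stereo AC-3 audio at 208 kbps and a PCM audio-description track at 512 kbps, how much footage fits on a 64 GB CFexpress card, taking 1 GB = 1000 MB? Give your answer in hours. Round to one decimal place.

29.5 hours

Audio total: 208 + 512 = 720 kbps = 0.720 Mbps.
Total bitrate: 4.1 + 0.720 = 4.820 Mbps.
Capacity: 64 GB = 512,000 Mb.
Recording time: 512,000 / 4.820 = 106,224 s ≈ 29.5 hours.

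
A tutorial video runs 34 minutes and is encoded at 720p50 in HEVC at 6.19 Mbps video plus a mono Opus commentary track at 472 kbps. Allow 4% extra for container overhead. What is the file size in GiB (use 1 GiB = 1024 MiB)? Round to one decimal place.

34 min = 2040 s
Audio: 472 kbps = 0.472 Mbps.
Total bitrate: 6.19 + 0.472 = 6.662 Mbps.
Stream data: 6.662 Mbps × 2040 s = 13590.5 Mb.
With 4% container overhead: ×1.04.
14,134 Mb = 1,766,762,400 bytes ÷ 1,073,741,824 = 1.645 GiB.

1.6 GiB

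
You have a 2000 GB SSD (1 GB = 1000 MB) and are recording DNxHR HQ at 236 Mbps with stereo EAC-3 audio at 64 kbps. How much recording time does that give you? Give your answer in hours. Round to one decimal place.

18.8 hours

Audio: 64 kbps = 0.064 Mbps.
Total bitrate: 236 + 0.064 = 236.064 Mbps.
Capacity: 2000 GB = 16,000,000 Mb.
Recording time: 16,000,000 / 236.064 = 67,778 s ≈ 18.8 hours.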